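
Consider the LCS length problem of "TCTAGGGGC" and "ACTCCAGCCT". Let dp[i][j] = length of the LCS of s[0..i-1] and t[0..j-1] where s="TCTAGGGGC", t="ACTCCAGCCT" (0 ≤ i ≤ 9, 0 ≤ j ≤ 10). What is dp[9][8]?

   ''  A  C  T  C  C  A  G  C  C  T
''  0  0  0  0  0  0  0  0  0  0  0
 T  0  0  0  1  1  1  1  1  1  1  1
 C  0  0  1  1  2  2  2  2  2  2  2
 T  0  0  1  2  2  2  2  2  2  2  3
 A  0  1  1  2  2  2  3  3  3  3  3
 G  0  1  1  2  2  2  3  4  4  4  4
 G  0  1  1  2  2  2  3  4  4  4  4
 G  0  1  1  2  2  2  3  4  4  4  4
 G  0  1  1  2  2  2  3  4  4  4  4
 C  0  1  2  2  3  3  3  4  5  5  5

5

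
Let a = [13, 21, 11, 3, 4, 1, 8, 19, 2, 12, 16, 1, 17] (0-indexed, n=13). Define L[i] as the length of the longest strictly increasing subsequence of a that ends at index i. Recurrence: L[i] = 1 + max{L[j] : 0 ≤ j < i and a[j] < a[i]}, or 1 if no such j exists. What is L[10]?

   i    0    1    2    3    4    5    6    7    8    9   10   11   12
a[i]   13   21   11    3    4    1    8   19    2   12   16    1   17
L[i]    1    2    1    1    2    1    3    4    2    4    5    1    6

5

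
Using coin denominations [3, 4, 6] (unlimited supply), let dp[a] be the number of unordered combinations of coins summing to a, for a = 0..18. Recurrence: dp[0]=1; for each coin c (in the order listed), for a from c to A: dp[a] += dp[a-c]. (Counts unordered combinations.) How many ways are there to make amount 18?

after  coin     0     1     2     3     4     5     6     7     8     9    10    11    12    13    14    15    16    17    18
          3     1     0     0     1     0     0     1     0     0     1     0     0     1     0     0     1     0     0     1
          4     1     0     0     1     1     0     1     1     1     1     1     1     2     1     1     2     2     1     2
          6     1     0     0     1     1     0     2     1     1     2     2     1     4     2     2     4     4     2     6

6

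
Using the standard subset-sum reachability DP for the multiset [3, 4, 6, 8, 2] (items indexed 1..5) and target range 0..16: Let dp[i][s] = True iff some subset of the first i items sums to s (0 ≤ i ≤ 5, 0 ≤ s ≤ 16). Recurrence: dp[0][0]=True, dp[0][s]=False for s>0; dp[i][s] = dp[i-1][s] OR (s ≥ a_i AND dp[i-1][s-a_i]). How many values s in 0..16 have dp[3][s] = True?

i\s   0   1   2   3   4   5   6   7   8   9  10  11  12  13  14  15  16
  0   T   F   F   F   F   F   F   F   F   F   F   F   F   F   F   F   F
  1   T   F   F   T   F   F   F   F   F   F   F   F   F   F   F   F   F
  2   T   F   F   T   T   F   F   T   F   F   F   F   F   F   F   F   F
  3   T   F   F   T   T   F   T   T   F   T   T   F   F   T   F   F   F
  4   T   F   F   T   T   F   T   T   T   T   T   T   T   T   T   T   F
  5   T   F   T   T   T   T   T   T   T   T   T   T   T   T   T   T   T

8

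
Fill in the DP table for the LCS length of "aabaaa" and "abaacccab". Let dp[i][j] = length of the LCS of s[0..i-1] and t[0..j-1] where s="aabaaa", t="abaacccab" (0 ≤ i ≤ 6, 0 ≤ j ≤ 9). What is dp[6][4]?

4

   ''  a  b  a  a  c  c  c  a  b
''  0  0  0  0  0  0  0  0  0  0
 a  0  1  1  1  1  1  1  1  1  1
 a  0  1  1  2  2  2  2  2  2  2
 b  0  1  2  2  2  2  2  2  2  3
 a  0  1  2  3  3  3  3  3  3  3
 a  0  1  2  3  4  4  4  4  4  4
 a  0  1  2  3  4  4  4  4  5  5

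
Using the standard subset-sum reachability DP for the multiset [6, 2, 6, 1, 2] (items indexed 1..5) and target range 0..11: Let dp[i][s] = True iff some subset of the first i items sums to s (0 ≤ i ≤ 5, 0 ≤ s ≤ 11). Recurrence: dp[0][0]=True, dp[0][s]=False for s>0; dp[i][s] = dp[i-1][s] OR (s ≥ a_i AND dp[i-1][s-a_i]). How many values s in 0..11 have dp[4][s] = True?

8

i\s   0   1   2   3   4   5   6   7   8   9  10  11
  0   T   F   F   F   F   F   F   F   F   F   F   F
  1   T   F   F   F   F   F   T   F   F   F   F   F
  2   T   F   T   F   F   F   T   F   T   F   F   F
  3   T   F   T   F   F   F   T   F   T   F   F   F
  4   T   T   T   T   F   F   T   T   T   T   F   F
  5   T   T   T   T   T   T   T   T   T   T   T   T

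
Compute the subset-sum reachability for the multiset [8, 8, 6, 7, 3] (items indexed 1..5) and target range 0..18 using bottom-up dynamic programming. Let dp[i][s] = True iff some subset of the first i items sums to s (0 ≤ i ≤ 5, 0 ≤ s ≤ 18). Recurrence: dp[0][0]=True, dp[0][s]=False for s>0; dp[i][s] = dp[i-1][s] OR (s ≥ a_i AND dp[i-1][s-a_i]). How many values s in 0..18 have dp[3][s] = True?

5

i\s   0   1   2   3   4   5   6   7   8   9  10  11  12  13  14  15  16  17  18
  0   T   F   F   F   F   F   F   F   F   F   F   F   F   F   F   F   F   F   F
  1   T   F   F   F   F   F   F   F   T   F   F   F   F   F   F   F   F   F   F
  2   T   F   F   F   F   F   F   F   T   F   F   F   F   F   F   F   T   F   F
  3   T   F   F   F   F   F   T   F   T   F   F   F   F   F   T   F   T   F   F
  4   T   F   F   F   F   F   T   T   T   F   F   F   F   T   T   T   T   F   F
  5   T   F   F   T   F   F   T   T   T   T   T   T   F   T   T   T   T   T   T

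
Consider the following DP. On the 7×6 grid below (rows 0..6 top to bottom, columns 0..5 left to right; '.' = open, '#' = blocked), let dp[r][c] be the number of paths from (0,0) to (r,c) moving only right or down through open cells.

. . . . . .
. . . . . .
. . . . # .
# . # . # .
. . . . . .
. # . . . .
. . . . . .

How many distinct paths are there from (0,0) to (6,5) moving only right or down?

96

r\c   0   1   2   3   4   5
  0   1   1   1   1   1   1
  1   1   2   3   4   5   6
  2   1   3   6  10   0   6
  3   0   3   0  10   0   6
  4   0   3   3  13  13  19
  5   0   0   3  16  29  48
  6   0   0   3  19  48  96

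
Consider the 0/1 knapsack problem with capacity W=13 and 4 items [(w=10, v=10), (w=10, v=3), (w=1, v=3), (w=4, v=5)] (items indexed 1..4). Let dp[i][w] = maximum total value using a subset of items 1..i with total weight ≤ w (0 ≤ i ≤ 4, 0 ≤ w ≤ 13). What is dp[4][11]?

i\w   0   1   2   3   4   5   6   7   8   9  10  11  12  13
  0   0   0   0   0   0   0   0   0   0   0   0   0   0   0
  1   0   0   0   0   0   0   0   0   0   0  10  10  10  10
  2   0   0   0   0   0   0   0   0   0   0  10  10  10  10
  3   0   3   3   3   3   3   3   3   3   3  10  13  13  13
  4   0   3   3   3   5   8   8   8   8   8  10  13  13  13

13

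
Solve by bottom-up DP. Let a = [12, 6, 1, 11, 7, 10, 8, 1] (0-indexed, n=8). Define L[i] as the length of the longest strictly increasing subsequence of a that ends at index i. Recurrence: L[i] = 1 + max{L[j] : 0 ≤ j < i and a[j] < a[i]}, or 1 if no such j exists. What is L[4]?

   i    0    1    2    3    4    5    6    7
a[i]   12    6    1   11    7   10    8    1
L[i]    1    1    1    2    2    3    3    1

2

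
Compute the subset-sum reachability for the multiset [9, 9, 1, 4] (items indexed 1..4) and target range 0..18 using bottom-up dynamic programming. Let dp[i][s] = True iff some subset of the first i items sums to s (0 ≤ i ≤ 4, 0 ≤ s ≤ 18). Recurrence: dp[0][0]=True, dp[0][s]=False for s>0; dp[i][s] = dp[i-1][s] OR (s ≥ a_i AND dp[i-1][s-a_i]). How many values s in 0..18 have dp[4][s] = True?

9

i\s   0   1   2   3   4   5   6   7   8   9  10  11  12  13  14  15  16  17  18
  0   T   F   F   F   F   F   F   F   F   F   F   F   F   F   F   F   F   F   F
  1   T   F   F   F   F   F   F   F   F   T   F   F   F   F   F   F   F   F   F
  2   T   F   F   F   F   F   F   F   F   T   F   F   F   F   F   F   F   F   T
  3   T   T   F   F   F   F   F   F   F   T   T   F   F   F   F   F   F   F   T
  4   T   T   F   F   T   T   F   F   F   T   T   F   F   T   T   F   F   F   T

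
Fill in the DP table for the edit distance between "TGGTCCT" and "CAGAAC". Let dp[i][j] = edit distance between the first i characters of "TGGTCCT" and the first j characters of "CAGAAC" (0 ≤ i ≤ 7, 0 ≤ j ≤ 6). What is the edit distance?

   ''  C  A  G  A  A  C
''  0  1  2  3  4  5  6
 T  1  1  2  3  4  5  6
 G  2  2  2  2  3  4  5
 G  3  3  3  2  3  4  5
 T  4  4  4  3  3  4  5
 C  5  4  5  4  4  4  4
 C  6  5  5  5  5  5  4
 T  7  6  6  6  6  6  5

5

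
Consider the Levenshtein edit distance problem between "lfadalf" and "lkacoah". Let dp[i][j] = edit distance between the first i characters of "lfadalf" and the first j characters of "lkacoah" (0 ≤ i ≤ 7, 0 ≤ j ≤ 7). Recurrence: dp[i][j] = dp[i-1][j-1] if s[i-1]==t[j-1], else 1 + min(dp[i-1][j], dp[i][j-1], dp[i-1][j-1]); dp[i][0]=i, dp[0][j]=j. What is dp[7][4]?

   ''  l  k  a  c  o  a  h
''  0  1  2  3  4  5  6  7
 l  1  0  1  2  3  4  5  6
 f  2  1  1  2  3  4  5  6
 a  3  2  2  1  2  3  4  5
 d  4  3  3  2  2  3  4  5
 a  5  4  4  3  3  3  3  4
 l  6  5  5  4  4  4  4  4
 f  7  6  6  5  5  5  5  5

5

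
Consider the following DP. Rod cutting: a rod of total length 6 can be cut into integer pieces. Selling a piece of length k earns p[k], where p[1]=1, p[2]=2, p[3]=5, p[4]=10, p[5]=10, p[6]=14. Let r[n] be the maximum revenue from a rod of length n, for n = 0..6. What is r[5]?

   n    0    1    2    3    4    5    6
r[n]    0    1    2    5   10   11   14

11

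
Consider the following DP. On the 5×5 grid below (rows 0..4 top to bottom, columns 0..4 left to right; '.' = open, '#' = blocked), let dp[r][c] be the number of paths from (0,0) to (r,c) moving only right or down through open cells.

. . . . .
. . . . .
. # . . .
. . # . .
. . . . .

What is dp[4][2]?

2

r\c   0   1   2   3   4
  0   1   1   1   1   1
  1   1   2   3   4   5
  2   1   0   3   7  12
  3   1   1   0   7  19
  4   1   2   2   9  28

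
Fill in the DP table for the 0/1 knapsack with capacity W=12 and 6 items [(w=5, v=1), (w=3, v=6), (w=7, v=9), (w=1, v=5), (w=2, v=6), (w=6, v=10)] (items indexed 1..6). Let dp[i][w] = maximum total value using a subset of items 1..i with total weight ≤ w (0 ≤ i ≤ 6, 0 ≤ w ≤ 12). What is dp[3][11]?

i\w   0   1   2   3   4   5   6   7   8   9  10  11  12
  0   0   0   0   0   0   0   0   0   0   0   0   0   0
  1   0   0   0   0   0   1   1   1   1   1   1   1   1
  2   0   0   0   6   6   6   6   6   7   7   7   7   7
  3   0   0   0   6   6   6   6   9   9   9  15  15  15
  4   0   5   5   6  11  11  11  11  14  14  15  20  20
  5   0   5   6  11  11  12  17  17  17  17  20  20  21
  6   0   5   6  11  11  12  17  17  17  21  21  22  27

15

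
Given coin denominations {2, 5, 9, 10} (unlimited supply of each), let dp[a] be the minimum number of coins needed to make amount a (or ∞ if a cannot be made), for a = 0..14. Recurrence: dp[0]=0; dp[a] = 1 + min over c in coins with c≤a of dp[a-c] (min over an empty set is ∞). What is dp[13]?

3

 a  0  1  2  3  4  5  6  7  8  9 10 11 12 13 14
dp  0  -  1  -  2  1  3  2  4  1  1  2  2  3  2
(- denotes ∞ / unreachable)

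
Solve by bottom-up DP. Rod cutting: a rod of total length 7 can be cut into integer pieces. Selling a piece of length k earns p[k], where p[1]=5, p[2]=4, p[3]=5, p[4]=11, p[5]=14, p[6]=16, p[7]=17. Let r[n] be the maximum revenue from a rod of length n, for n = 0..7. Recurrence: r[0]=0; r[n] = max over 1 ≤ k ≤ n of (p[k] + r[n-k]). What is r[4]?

   n    0    1    2    3    4    5    6    7
r[n]    0    5   10   15   20   25   30   35

20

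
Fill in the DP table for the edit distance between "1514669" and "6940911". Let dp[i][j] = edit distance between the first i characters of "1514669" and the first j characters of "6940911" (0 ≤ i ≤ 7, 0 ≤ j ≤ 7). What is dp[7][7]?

7

   ''  6  9  4  0  9  1  1
''  0  1  2  3  4  5  6  7
 1  1  1  2  3  4  5  5  6
 5  2  2  2  3  4  5  6  6
 1  3  3  3  3  4  5  5  6
 4  4  4  4  3  4  5  6  6
 6  5  4  5  4  4  5  6  7
 6  6  5  5  5  5  5  6  7
 9  7  6  5  6  6  5  6  7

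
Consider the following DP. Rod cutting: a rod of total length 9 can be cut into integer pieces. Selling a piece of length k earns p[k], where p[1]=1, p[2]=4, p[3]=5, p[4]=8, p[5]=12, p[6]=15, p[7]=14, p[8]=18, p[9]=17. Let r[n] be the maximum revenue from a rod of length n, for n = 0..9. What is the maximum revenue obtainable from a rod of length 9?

20

   n    0    1    2    3    4    5    6    7    8    9
r[n]    0    1    4    5    8   12   15   16   19   20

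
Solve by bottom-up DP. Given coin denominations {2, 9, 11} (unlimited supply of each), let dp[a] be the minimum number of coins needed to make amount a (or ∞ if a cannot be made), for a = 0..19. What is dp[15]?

 a  0  1  2  3  4  5  6  7  8  9 10 11 12 13 14 15 16 17 18 19
dp  0  -  1  -  2  -  3  -  4  1  5  1  6  2  7  3  8  4  2  5
(- denotes ∞ / unreachable)

3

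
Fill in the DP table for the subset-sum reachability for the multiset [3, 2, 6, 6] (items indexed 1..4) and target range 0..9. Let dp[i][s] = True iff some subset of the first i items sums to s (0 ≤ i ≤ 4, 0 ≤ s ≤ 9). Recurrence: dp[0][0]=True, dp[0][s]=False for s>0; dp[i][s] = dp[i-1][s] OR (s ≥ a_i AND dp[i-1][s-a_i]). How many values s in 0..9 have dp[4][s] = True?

i\s   0   1   2   3   4   5   6   7   8   9
  0   T   F   F   F   F   F   F   F   F   F
  1   T   F   F   T   F   F   F   F   F   F
  2   T   F   T   T   F   T   F   F   F   F
  3   T   F   T   T   F   T   T   F   T   T
  4   T   F   T   T   F   T   T   F   T   T

7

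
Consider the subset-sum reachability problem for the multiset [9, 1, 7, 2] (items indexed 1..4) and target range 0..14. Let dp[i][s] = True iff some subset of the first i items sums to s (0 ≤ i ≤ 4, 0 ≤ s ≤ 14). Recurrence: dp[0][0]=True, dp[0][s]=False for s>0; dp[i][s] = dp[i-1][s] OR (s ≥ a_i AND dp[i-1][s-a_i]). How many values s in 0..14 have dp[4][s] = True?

i\s   0   1   2   3   4   5   6   7   8   9  10  11  12  13  14
  0   T   F   F   F   F   F   F   F   F   F   F   F   F   F   F
  1   T   F   F   F   F   F   F   F   F   T   F   F   F   F   F
  2   T   T   F   F   F   F   F   F   F   T   T   F   F   F   F
  3   T   T   F   F   F   F   F   T   T   T   T   F   F   F   F
  4   T   T   T   T   F   F   F   T   T   T   T   T   T   F   F

10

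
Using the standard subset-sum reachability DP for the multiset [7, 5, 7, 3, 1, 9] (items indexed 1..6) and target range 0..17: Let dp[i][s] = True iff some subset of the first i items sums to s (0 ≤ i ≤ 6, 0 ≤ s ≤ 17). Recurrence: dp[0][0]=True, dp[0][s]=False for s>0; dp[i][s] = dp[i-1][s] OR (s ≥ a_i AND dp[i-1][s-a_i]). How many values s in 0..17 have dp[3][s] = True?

5

i\s   0   1   2   3   4   5   6   7   8   9  10  11  12  13  14  15  16  17
  0   T   F   F   F   F   F   F   F   F   F   F   F   F   F   F   F   F   F
  1   T   F   F   F   F   F   F   T   F   F   F   F   F   F   F   F   F   F
  2   T   F   F   F   F   T   F   T   F   F   F   F   T   F   F   F   F   F
  3   T   F   F   F   F   T   F   T   F   F   F   F   T   F   T   F   F   F
  4   T   F   F   T   F   T   F   T   T   F   T   F   T   F   T   T   F   T
  5   T   T   F   T   T   T   T   T   T   T   T   T   T   T   T   T   T   T
  6   T   T   F   T   T   T   T   T   T   T   T   T   T   T   T   T   T   T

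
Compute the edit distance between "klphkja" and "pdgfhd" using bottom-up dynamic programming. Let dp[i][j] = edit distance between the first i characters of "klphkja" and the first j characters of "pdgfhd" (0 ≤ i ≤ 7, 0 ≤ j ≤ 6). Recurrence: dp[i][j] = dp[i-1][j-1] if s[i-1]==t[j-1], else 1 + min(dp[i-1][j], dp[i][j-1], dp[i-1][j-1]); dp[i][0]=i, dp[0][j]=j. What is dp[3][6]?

6

   ''  p  d  g  f  h  d
''  0  1  2  3  4  5  6
 k  1  1  2  3  4  5  6
 l  2  2  2  3  4  5  6
 p  3  2  3  3  4  5  6
 h  4  3  3  4  4  4  5
 k  5  4  4  4  5  5  5
 j  6  5  5  5  5  6  6
 a  7  6  6  6  6  6  7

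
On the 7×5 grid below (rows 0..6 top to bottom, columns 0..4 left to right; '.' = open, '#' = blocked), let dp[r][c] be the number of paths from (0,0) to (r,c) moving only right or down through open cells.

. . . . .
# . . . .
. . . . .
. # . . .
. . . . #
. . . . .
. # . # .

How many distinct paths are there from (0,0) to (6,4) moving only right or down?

15

r\c   0   1   2   3   4
  0   1   1   1   1   1
  1   0   1   2   3   4
  2   0   1   3   6  10
  3   0   0   3   9  19
  4   0   0   3  12   0
  5   0   0   3  15  15
  6   0   0   3   0  15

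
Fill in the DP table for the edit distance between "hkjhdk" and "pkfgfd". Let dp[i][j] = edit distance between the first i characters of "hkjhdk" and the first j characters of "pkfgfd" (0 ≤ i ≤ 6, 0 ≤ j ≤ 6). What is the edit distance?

5

   ''  p  k  f  g  f  d
''  0  1  2  3  4  5  6
 h  1  1  2  3  4  5  6
 k  2  2  1  2  3  4  5
 j  3  3  2  2  3  4  5
 h  4  4  3  3  3  4  5
 d  5  5  4  4  4  4  4
 k  6  6  5  5  5  5  5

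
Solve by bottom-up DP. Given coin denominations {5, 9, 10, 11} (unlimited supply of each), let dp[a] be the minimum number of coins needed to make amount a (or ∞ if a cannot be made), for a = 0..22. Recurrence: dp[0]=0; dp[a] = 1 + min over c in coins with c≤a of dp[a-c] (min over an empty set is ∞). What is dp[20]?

 a  0  1  2  3  4  5  6  7  8  9 10 11 12 13 14 15 16 17 18 19 20 21 22
dp  0  -  -  -  -  1  -  -  -  1  1  1  -  -  2  2  2  -  2  2  2  2  2
(- denotes ∞ / unreachable)

2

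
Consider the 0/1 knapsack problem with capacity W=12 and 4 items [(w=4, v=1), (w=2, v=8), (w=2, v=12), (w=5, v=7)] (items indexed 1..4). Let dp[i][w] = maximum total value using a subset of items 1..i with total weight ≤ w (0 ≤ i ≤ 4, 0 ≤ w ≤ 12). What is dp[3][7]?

20

i\w   0   1   2   3   4   5   6   7   8   9  10  11  12
  0   0   0   0   0   0   0   0   0   0   0   0   0   0
  1   0   0   0   0   1   1   1   1   1   1   1   1   1
  2   0   0   8   8   8   8   9   9   9   9   9   9   9
  3   0   0  12  12  20  20  20  20  21  21  21  21  21
  4   0   0  12  12  20  20  20  20  21  27  27  27  27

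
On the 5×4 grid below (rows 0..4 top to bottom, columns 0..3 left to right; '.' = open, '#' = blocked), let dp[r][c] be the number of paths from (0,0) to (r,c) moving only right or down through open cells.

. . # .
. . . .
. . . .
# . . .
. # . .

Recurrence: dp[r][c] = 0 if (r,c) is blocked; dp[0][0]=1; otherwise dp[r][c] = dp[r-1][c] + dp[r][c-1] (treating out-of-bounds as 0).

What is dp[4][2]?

r\c   0   1   2   3
  0   1   1   0   0
  1   1   2   2   2
  2   1   3   5   7
  3   0   3   8  15
  4   0   0   8  23

8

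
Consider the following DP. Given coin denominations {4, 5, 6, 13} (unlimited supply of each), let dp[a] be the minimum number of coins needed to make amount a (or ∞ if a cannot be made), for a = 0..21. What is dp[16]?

 a  0  1  2  3  4  5  6  7  8  9 10 11 12 13 14 15 16 17 18 19 20 21
dp  0  -  -  -  1  1  1  -  2  2  2  2  2  1  3  3  3  2  2  2  4  3
(- denotes ∞ / unreachable)

3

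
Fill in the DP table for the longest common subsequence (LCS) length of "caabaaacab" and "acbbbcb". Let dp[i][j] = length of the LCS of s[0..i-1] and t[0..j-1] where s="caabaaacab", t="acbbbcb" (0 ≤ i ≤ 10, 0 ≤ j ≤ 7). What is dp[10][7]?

4

   ''  a  c  b  b  b  c  b
''  0  0  0  0  0  0  0  0
 c  0  0  1  1  1  1  1  1
 a  0  1  1  1  1  1  1  1
 a  0  1  1  1  1  1  1  1
 b  0  1  1  2  2  2  2  2
 a  0  1  1  2  2  2  2  2
 a  0  1  1  2  2  2  2  2
 a  0  1  1  2  2  2  2  2
 c  0  1  2  2  2  2  3  3
 a  0  1  2  2  2  2  3  3
 b  0  1  2  3  3  3  3  4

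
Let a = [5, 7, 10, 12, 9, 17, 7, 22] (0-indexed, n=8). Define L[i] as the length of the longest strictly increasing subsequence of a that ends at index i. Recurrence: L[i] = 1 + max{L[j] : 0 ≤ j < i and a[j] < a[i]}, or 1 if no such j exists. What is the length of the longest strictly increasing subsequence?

6

   i    0    1    2    3    4    5    6    7
a[i]    5    7   10   12    9   17    7   22
L[i]    1    2    3    4    3    5    2    6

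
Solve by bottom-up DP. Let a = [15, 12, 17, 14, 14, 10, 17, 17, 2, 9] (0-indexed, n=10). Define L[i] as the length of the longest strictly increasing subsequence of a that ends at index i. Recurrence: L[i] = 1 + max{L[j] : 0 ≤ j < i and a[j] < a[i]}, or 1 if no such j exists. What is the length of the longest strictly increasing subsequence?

   i    0    1    2    3    4    5    6    7    8    9
a[i]   15   12   17   14   14   10   17   17    2    9
L[i]    1    1    2    2    2    1    3    3    1    2

3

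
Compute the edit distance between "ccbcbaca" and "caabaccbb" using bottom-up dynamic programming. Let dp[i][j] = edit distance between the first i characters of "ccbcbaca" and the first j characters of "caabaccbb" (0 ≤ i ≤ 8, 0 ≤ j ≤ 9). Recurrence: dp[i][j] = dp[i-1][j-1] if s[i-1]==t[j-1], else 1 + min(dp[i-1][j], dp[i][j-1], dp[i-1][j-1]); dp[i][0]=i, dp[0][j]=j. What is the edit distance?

   ''  c  a  a  b  a  c  c  b  b
''  0  1  2  3  4  5  6  7  8  9
 c  1  0  1  2  3  4  5  6  7  8
 c  2  1  1  2  3  4  4  5  6  7
 b  3  2  2  2  2  3  4  5  5  6
 c  4  3  3  3  3  3  3  4  5  6
 b  5  4  4  4  3  4  4  4  4  5
 a  6  5  4  4  4  3  4  5  5  5
 c  7  6  5  5  5  4  3  4  5  6
 a  8  7  6  5  6  5  4  4  5  6

6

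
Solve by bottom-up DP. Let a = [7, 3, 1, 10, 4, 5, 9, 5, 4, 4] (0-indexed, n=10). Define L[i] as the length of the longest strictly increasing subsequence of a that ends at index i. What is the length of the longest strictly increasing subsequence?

4

   i    0    1    2    3    4    5    6    7    8    9
a[i]    7    3    1   10    4    5    9    5    4    4
L[i]    1    1    1    2    2    3    4    3    2    2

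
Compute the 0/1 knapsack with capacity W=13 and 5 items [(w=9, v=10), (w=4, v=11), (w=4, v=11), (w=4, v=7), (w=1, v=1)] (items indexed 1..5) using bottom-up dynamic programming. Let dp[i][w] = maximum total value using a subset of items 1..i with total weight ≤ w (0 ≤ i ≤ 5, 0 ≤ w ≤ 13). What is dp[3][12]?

22

i\w   0   1   2   3   4   5   6   7   8   9  10  11  12  13
  0   0   0   0   0   0   0   0   0   0   0   0   0   0   0
  1   0   0   0   0   0   0   0   0   0  10  10  10  10  10
  2   0   0   0   0  11  11  11  11  11  11  11  11  11  21
  3   0   0   0   0  11  11  11  11  22  22  22  22  22  22
  4   0   0   0   0  11  11  11  11  22  22  22  22  29  29
  5   0   1   1   1  11  12  12  12  22  23  23  23  29  30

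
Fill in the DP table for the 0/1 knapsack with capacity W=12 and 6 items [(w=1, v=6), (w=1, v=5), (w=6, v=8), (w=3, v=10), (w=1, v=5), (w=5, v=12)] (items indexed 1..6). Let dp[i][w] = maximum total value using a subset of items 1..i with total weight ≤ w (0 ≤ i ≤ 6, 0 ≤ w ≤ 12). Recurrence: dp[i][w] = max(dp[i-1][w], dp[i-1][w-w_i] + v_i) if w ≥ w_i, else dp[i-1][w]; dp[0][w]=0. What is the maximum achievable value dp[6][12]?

i\w   0   1   2   3   4   5   6   7   8   9  10  11  12
  0   0   0   0   0   0   0   0   0   0   0   0   0   0
  1   0   6   6   6   6   6   6   6   6   6   6   6   6
  2   0   6  11  11  11  11  11  11  11  11  11  11  11
  3   0   6  11  11  11  11  11  14  19  19  19  19  19
  4   0   6  11  11  16  21  21  21  21  21  24  29  29
  5   0   6  11  16  16  21  26  26  26  26  26  29  34
  6   0   6  11  16  16  21  26  26  28  28  33  38  38

38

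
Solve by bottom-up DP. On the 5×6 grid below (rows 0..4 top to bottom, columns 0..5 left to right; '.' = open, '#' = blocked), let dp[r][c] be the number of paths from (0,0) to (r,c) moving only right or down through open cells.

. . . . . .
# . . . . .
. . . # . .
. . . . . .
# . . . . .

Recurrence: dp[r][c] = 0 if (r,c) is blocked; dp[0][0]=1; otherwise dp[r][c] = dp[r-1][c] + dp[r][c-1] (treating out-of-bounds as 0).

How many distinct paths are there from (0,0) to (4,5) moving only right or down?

r\c   0   1   2   3   4   5
  0   1   1   1   1   1   1
  1   0   1   2   3   4   5
  2   0   1   3   0   4   9
  3   0   1   4   4   8  17
  4   0   1   5   9  17  34

34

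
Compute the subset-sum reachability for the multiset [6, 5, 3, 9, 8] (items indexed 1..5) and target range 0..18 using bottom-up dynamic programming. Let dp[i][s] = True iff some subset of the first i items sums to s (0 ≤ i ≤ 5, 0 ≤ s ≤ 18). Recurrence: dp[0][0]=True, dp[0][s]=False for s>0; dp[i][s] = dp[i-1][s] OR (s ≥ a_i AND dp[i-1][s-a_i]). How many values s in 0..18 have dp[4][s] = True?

i\s   0   1   2   3   4   5   6   7   8   9  10  11  12  13  14  15  16  17  18
  0   T   F   F   F   F   F   F   F   F   F   F   F   F   F   F   F   F   F   F
  1   T   F   F   F   F   F   T   F   F   F   F   F   F   F   F   F   F   F   F
  2   T   F   F   F   F   T   T   F   F   F   F   T   F   F   F   F   F   F   F
  3   T   F   F   T   F   T   T   F   T   T   F   T   F   F   T   F   F   F   F
  4   T   F   F   T   F   T   T   F   T   T   F   T   T   F   T   T   F   T   T
  5   T   F   F   T   F   T   T   F   T   T   F   T   T   T   T   T   T   T   T

12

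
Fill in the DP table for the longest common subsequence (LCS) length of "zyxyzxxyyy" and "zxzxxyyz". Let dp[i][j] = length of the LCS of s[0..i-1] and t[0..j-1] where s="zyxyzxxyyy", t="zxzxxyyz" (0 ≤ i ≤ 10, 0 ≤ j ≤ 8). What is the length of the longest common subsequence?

7

   ''  z  x  z  x  x  y  y  z
''  0  0  0  0  0  0  0  0  0
 z  0  1  1  1  1  1  1  1  1
 y  0  1  1  1  1  1  2  2  2
 x  0  1  2  2  2  2  2  2  2
 y  0  1  2  2  2  2  3  3  3
 z  0  1  2  3  3  3  3  3  4
 x  0  1  2  3  4  4  4  4  4
 x  0  1  2  3  4  5  5  5  5
 y  0  1  2  3  4  5  6  6  6
 y  0  1  2  3  4  5  6  7  7
 y  0  1  2  3  4  5  6  7  7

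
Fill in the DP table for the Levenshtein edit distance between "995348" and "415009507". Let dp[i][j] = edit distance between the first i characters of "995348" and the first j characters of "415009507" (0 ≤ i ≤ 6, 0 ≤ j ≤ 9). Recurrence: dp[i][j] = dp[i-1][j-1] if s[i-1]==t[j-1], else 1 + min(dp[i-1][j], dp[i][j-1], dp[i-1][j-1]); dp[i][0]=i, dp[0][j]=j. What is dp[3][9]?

7

   ''  4  1  5  0  0  9  5  0  7
''  0  1  2  3  4  5  6  7  8  9
 9  1  1  2  3  4  5  5  6  7  8
 9  2  2  2  3  4  5  5  6  7  8
 5  3  3  3  2  3  4  5  5  6  7
 3  4  4  4  3  3  4  5  6  6  7
 4  5  4  5  4  4  4  5  6  7  7
 8  6  5  5  5  5  5  5  6  7  8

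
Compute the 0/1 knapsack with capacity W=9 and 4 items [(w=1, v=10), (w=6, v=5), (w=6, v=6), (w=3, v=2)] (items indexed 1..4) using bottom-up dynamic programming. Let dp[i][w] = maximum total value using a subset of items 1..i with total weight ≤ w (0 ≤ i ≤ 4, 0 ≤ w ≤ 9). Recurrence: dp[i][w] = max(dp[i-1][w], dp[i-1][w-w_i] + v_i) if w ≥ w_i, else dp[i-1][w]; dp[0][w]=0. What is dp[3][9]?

16

i\w   0   1   2   3   4   5   6   7   8   9
  0   0   0   0   0   0   0   0   0   0   0
  1   0  10  10  10  10  10  10  10  10  10
  2   0  10  10  10  10  10  10  15  15  15
  3   0  10  10  10  10  10  10  16  16  16
  4   0  10  10  10  12  12  12  16  16  16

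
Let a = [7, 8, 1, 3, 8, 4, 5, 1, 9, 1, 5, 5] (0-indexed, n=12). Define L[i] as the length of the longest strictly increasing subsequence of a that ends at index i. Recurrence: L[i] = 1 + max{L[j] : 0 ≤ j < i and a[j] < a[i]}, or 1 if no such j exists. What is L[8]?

   i    0    1    2    3    4    5    6    7    8    9   10   11
a[i]    7    8    1    3    8    4    5    1    9    1    5    5
L[i]    1    2    1    2    3    3    4    1    5    1    4    4

5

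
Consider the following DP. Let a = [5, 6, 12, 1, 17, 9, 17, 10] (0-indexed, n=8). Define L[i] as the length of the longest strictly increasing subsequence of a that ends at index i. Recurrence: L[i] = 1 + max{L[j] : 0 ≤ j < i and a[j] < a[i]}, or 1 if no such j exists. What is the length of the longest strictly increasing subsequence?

4

   i    0    1    2    3    4    5    6    7
a[i]    5    6   12    1   17    9   17   10
L[i]    1    2    3    1    4    3    4    4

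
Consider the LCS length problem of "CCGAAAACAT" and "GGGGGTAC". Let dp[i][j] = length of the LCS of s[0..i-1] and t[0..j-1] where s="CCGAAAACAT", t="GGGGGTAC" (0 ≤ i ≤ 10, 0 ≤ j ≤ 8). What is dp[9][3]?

   ''  G  G  G  G  G  T  A  C
''  0  0  0  0  0  0  0  0  0
 C  0  0  0  0  0  0  0  0  1
 C  0  0  0  0  0  0  0  0  1
 G  0  1  1  1  1  1  1  1  1
 A  0  1  1  1  1  1  1  2  2
 A  0  1  1  1  1  1  1  2  2
 A  0  1  1  1  1  1  1  2  2
 A  0  1  1  1  1  1  1  2  2
 C  0  1  1  1  1  1  1  2  3
 A  0  1  1  1  1  1  1  2  3
 T  0  1  1  1  1  1  2  2  3

1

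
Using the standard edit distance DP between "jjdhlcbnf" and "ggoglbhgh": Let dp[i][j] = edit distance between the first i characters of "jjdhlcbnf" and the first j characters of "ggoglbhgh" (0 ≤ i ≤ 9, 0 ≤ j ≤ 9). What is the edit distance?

   ''  g  g  o  g  l  b  h  g  h
''  0  1  2  3  4  5  6  7  8  9
 j  1  1  2  3  4  5  6  7  8  9
 j  2  2  2  3  4  5  6  7  8  9
 d  3  3  3  3  4  5  6  7  8  9
 h  4  4  4  4  4  5  6  6  7  8
 l  5  5  5  5  5  4  5  6  7  8
 c  6  6  6  6  6  5  5  6  7  8
 b  7  7  7  7  7  6  5  6  7  8
 n  8  8  8  8  8  7  6  6  7  8
 f  9  9  9  9  9  8  7  7  7  8

8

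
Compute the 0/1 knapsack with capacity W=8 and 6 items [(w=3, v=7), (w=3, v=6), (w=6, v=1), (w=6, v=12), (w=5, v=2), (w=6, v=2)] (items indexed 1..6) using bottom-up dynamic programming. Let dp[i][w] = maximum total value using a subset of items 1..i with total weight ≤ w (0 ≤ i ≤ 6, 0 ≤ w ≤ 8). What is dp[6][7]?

i\w   0   1   2   3   4   5   6   7   8
  0   0   0   0   0   0   0   0   0   0
  1   0   0   0   7   7   7   7   7   7
  2   0   0   0   7   7   7  13  13  13
  3   0   0   0   7   7   7  13  13  13
  4   0   0   0   7   7   7  13  13  13
  5   0   0   0   7   7   7  13  13  13
  6   0   0   0   7   7   7  13  13  13

13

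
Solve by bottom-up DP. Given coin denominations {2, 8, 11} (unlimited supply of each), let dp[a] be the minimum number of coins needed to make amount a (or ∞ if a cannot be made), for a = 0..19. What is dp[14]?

4

 a  0  1  2  3  4  5  6  7  8  9 10 11 12 13 14 15 16 17 18 19
dp  0  -  1  -  2  -  3  -  1  -  2  1  3  2  4  3  2  4  3  2
(- denotes ∞ / unreachable)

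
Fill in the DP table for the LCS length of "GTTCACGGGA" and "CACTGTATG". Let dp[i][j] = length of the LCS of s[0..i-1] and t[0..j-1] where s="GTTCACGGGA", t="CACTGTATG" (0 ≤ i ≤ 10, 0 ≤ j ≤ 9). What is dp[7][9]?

   ''  C  A  C  T  G  T  A  T  G
''  0  0  0  0  0  0  0  0  0  0
 G  0  0  0  0  0  1  1  1  1  1
 T  0  0  0  0  1  1  2  2  2  2
 T  0  0  0  0  1  1  2  2  3  3
 C  0  1  1  1  1  1  2  2  3  3
 A  0  1  2  2  2  2  2  3  3  3
 C  0  1  2  3  3  3  3  3  3  3
 G  0  1  2  3  3  4  4  4  4  4
 G  0  1  2  3  3  4  4  4  4  5
 G  0  1  2  3  3  4  4  4  4  5
 A  0  1  2  3  3  4  4  5  5  5

4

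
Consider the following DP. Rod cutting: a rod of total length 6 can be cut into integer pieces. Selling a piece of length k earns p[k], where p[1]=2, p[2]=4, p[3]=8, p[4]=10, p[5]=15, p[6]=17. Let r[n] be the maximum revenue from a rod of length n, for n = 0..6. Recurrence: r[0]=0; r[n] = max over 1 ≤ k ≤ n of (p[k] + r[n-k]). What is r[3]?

8

   n    0    1    2    3    4    5    6
r[n]    0    2    4    8   10   15   17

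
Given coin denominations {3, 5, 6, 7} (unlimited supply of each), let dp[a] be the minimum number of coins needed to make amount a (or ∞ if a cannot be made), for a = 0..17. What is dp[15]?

 a  0  1  2  3  4  5  6  7  8  9 10 11 12 13 14 15 16 17
dp  0  -  -  1  -  1  1  1  2  2  2  2  2  2  2  3  3  3
(- denotes ∞ / unreachable)

3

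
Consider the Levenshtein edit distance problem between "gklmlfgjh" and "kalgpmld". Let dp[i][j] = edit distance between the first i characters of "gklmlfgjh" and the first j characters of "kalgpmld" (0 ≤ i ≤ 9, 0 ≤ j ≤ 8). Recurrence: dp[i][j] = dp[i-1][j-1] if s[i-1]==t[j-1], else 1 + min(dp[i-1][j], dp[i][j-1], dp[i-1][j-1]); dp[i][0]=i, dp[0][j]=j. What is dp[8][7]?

7

   ''  k  a  l  g  p  m  l  d
''  0  1  2  3  4  5  6  7  8
 g  1  1  2  3  3  4  5  6  7
 k  2  1  2  3  4  4  5  6  7
 l  3  2  2  2  3  4  5  5  6
 m  4  3  3  3  3  4  4  5  6
 l  5  4  4  3  4  4  5  4  5
 f  6  5  5  4  4  5  5  5  5
 g  7  6  6  5  4  5  6  6  6
 j  8  7  7  6  5  5  6  7  7
 h  9  8  8  7  6  6  6  7  8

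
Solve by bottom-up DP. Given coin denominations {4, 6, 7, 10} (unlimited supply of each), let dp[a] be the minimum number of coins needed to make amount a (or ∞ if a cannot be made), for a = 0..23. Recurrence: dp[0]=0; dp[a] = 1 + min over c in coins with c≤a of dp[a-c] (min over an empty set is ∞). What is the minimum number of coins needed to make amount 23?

3

 a  0  1  2  3  4  5  6  7  8  9 10 11 12 13 14 15 16 17 18 19 20 21 22 23
dp  0  -  -  -  1  -  1  1  2  -  1  2  2  2  2  3  2  2  3  3  2  3  3  3
(- denotes ∞ / unreachable)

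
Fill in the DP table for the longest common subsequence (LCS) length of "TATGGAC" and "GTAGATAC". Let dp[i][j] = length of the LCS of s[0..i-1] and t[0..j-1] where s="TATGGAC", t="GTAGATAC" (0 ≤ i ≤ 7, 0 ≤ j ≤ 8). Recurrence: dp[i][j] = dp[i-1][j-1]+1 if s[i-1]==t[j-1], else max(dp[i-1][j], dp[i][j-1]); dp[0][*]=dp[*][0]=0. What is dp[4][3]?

2

   ''  G  T  A  G  A  T  A  C
''  0  0  0  0  0  0  0  0  0
 T  0  0  1  1  1  1  1  1  1
 A  0  0  1  2  2  2  2  2  2
 T  0  0  1  2  2  2  3  3  3
 G  0  1  1  2  3  3  3  3  3
 G  0  1  1  2  3  3  3  3  3
 A  0  1  1  2  3  4  4  4  4
 C  0  1  1  2  3  4  4  4  5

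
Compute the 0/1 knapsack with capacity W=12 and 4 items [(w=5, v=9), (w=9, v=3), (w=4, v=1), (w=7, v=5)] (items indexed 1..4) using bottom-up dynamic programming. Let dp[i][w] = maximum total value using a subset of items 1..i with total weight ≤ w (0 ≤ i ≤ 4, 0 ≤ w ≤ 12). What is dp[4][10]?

i\w   0   1   2   3   4   5   6   7   8   9  10  11  12
  0   0   0   0   0   0   0   0   0   0   0   0   0   0
  1   0   0   0   0   0   9   9   9   9   9   9   9   9
  2   0   0   0   0   0   9   9   9   9   9   9   9   9
  3   0   0   0   0   1   9   9   9   9  10  10  10  10
  4   0   0   0   0   1   9   9   9   9  10  10  10  14

10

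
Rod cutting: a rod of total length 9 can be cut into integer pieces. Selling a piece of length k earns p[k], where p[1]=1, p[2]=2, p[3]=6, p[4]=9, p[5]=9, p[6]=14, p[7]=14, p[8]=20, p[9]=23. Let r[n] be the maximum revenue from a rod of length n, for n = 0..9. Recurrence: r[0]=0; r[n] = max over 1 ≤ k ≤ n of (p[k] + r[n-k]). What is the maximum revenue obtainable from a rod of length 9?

   n    0    1    2    3    4    5    6    7    8    9
r[n]    0    1    2    6    9   10   14   15   20   23

23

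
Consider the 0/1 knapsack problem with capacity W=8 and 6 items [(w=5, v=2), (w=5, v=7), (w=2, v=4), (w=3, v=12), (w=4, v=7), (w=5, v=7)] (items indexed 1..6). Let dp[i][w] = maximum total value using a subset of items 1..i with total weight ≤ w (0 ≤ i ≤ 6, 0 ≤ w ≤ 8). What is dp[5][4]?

12

i\w   0   1   2   3   4   5   6   7   8
  0   0   0   0   0   0   0   0   0   0
  1   0   0   0   0   0   2   2   2   2
  2   0   0   0   0   0   7   7   7   7
  3   0   0   4   4   4   7   7  11  11
  4   0   0   4  12  12  16  16  16  19
  5   0   0   4  12  12  16  16  19  19
  6   0   0   4  12  12  16  16  19  19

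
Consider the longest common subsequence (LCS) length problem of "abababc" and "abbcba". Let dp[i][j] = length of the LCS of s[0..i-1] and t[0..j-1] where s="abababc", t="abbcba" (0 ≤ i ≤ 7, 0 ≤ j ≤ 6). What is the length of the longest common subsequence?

   ''  a  b  b  c  b  a
''  0  0  0  0  0  0  0
 a  0  1  1  1  1  1  1
 b  0  1  2  2  2  2  2
 a  0  1  2  2  2  2  3
 b  0  1  2  3  3  3  3
 a  0  1  2  3  3  3  4
 b  0  1  2  3  3  4  4
 c  0  1  2  3  4  4  4

4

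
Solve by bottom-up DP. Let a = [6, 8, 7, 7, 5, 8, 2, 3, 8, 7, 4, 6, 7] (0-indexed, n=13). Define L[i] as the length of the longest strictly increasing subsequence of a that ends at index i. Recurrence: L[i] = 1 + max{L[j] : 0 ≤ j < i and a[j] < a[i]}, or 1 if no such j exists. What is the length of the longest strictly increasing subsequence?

   i    0    1    2    3    4    5    6    7    8    9   10   11   12
a[i]    6    8    7    7    5    8    2    3    8    7    4    6    7
L[i]    1    2    2    2    1    3    1    2    3    3    3    4    5

5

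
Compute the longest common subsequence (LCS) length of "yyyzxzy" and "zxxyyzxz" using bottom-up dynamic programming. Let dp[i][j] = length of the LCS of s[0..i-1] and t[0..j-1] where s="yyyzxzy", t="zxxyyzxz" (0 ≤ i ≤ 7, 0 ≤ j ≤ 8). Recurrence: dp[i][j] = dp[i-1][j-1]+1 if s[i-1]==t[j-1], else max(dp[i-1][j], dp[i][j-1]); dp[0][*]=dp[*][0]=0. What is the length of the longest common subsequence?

   ''  z  x  x  y  y  z  x  z
''  0  0  0  0  0  0  0  0  0
 y  0  0  0  0  1  1  1  1  1
 y  0  0  0  0  1  2  2  2  2
 y  0  0  0  0  1  2  2  2  2
 z  0  1  1  1  1  2  3  3  3
 x  0  1  2  2  2  2  3  4  4
 z  0  1  2  2  2  2  3  4  5
 y  0  1  2  2  3  3  3  4  5

5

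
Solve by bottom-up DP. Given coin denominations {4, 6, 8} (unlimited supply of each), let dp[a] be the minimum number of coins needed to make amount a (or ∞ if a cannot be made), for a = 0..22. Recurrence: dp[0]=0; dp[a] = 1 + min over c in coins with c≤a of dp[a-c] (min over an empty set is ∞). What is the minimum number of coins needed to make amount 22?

3

 a  0  1  2  3  4  5  6  7  8  9 10 11 12 13 14 15 16 17 18 19 20 21 22
dp  0  -  -  -  1  -  1  -  1  -  2  -  2  -  2  -  2  -  3  -  3  -  3
(- denotes ∞ / unreachable)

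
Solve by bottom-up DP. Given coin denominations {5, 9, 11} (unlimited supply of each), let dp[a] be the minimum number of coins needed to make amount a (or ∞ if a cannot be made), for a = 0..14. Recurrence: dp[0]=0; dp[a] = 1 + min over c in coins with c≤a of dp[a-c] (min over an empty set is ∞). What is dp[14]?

 a  0  1  2  3  4  5  6  7  8  9 10 11 12 13 14
dp  0  -  -  -  -  1  -  -  -  1  2  1  -  -  2
(- denotes ∞ / unreachable)

2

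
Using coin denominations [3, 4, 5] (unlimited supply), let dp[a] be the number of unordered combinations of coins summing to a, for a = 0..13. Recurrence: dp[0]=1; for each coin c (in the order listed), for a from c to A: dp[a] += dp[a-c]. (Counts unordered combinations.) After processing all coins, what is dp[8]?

after  coin     0     1     2     3     4     5     6     7     8     9    10    11    12    13
          3     1     0     0     1     0     0     1     0     0     1     0     0     1     0
          4     1     0     0     1     1     0     1     1     1     1     1     1     2     1
          5     1     0     0     1     1     1     1     1     2     2     2     2     3     3

2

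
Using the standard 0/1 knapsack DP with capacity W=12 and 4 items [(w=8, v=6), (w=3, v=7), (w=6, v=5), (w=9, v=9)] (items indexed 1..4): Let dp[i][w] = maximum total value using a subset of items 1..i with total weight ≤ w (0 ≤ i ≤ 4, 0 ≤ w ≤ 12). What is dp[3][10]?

12

i\w   0   1   2   3   4   5   6   7   8   9  10  11  12
  0   0   0   0   0   0   0   0   0   0   0   0   0   0
  1   0   0   0   0   0   0   0   0   6   6   6   6   6
  2   0   0   0   7   7   7   7   7   7   7   7  13  13
  3   0   0   0   7   7   7   7   7   7  12  12  13  13
  4   0   0   0   7   7   7   7   7   7  12  12  13  16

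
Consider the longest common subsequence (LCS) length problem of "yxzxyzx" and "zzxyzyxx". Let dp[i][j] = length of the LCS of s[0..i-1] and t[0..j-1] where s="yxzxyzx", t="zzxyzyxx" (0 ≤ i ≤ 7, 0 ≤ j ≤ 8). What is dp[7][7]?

   ''  z  z  x  y  z  y  x  x
''  0  0  0  0  0  0  0  0  0
 y  0  0  0  0  1  1  1  1  1
 x  0  0  0  1  1  1  1  2  2
 z  0  1  1  1  1  2  2  2  2
 x  0  1  1  2  2  2  2  3  3
 y  0  1  1  2  3  3  3  3  3
 z  0  1  2  2  3  4  4  4  4
 x  0  1  2  3  3  4  4  5  5

5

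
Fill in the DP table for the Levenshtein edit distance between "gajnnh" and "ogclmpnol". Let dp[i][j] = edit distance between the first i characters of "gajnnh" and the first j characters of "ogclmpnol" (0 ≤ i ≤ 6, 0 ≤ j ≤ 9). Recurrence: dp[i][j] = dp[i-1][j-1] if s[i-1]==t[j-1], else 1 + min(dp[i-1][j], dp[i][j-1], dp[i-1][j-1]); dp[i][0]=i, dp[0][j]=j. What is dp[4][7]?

5

   ''  o  g  c  l  m  p  n  o  l
''  0  1  2  3  4  5  6  7  8  9
 g  1  1  1  2  3  4  5  6  7  8
 a  2  2  2  2  3  4  5  6  7  8
 j  3  3  3  3  3  4  5  6  7  8
 n  4  4  4  4  4  4  5  5  6  7
 n  5  5  5  5  5  5  5  5  6  7
 h  6  6  6  6  6  6  6  6  6  7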